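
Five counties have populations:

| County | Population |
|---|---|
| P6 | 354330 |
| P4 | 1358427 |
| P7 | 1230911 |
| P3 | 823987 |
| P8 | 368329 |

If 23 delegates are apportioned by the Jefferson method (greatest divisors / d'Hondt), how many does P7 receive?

Standard divisor 4135984/23 ≈ 179825.391; standard quotas: P6 1.970, P4 7.554, P7 6.845, P3 4.582, P8 2.048.
Rounding down gives 1, 7, 6, 4, 2 = 20 seats, so the divisor must be adjusted.
With modified divisor 167300: modified quotas P6 2.118, P4 8.120, P7 7.358, P3 4.925, P8 2.202.
Rounding down: P6 2, P4 8, P7 7, P3 4, P8 2 (total 23).
P7 receives 7.

7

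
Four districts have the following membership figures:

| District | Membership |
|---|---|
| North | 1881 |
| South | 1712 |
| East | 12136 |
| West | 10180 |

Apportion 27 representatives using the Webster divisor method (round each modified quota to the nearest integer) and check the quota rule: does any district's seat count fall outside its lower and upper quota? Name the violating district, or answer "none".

Standard quotas: North 1.960, South 1.784, East 12.647, West 10.609.
Webster allocation: North 2, South 2, East 13, West 10.
Every allocation lies between the lower and upper quota.

none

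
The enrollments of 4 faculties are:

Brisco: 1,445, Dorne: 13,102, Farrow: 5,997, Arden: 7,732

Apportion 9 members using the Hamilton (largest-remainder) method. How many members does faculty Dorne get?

4

The standard divisor is 28276/9 ≈ 3141.778.
Standard quotas: Brisco 0.4599, Dorne 4.1703, Farrow 1.9088, Arden 2.4610.
Lower quotas: Brisco 0, Dorne 4, Farrow 1, Arden 2 (sum 7, leaving 2 seats).
Remainders in descending order: Farrow 0.9088, Arden 0.4610, Brisco 0.4599, Dorne 0.1703.
Largest remainders: Farrow, Arden receive the extra seats.
Dorne receives 4.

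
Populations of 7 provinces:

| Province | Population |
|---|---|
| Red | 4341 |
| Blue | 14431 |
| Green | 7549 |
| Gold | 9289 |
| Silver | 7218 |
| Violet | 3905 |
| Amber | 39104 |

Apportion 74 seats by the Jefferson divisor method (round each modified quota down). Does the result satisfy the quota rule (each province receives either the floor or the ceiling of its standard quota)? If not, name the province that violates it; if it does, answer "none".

Standard quotas: Red 3.742, Blue 12.441, Green 6.508, Gold 8.008, Silver 6.223, Violet 3.366, Amber 33.712.
Jefferson allocation: Red 3, Blue 13, Green 6, Gold 8, Silver 6, Violet 3, Amber 35.
Amber has quota 33.712 (lower 33, upper 34) but receives 35 — outside the quota interval.

Amber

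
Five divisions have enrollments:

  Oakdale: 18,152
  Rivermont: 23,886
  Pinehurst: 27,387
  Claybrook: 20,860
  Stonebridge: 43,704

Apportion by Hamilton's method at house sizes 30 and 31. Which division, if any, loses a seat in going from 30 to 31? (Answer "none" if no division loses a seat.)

At 30 seats: Oakdale 4, Rivermont 5, Pinehurst 6, Claybrook 5, Stonebridge 10.
At 31 seats: Oakdale 4, Rivermont 6, Pinehurst 6, Claybrook 5, Stonebridge 10.
No division's allocation decreased.

none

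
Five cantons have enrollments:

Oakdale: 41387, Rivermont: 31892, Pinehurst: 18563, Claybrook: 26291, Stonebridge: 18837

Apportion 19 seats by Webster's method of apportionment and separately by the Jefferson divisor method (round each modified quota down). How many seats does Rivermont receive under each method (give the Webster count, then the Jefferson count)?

Webster: Oakdale 6, Rivermont 4, Pinehurst 2, Claybrook 4, Stonebridge 3.
Jefferson: Oakdale 6, Rivermont 5, Pinehurst 2, Claybrook 4, Stonebridge 2.
Rivermont gets 4 under Webster and 5 under Jefferson.

4 and 5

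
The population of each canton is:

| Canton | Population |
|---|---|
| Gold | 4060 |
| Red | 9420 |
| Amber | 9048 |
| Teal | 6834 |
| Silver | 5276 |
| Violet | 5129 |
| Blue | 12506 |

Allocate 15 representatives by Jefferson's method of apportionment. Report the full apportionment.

Standard divisor 52273/15 ≈ 3484.867; standard quotas: Gold 1.165, Red 2.703, Amber 2.596, Teal 1.961, Silver 1.514, Violet 1.472, Blue 3.589.
Rounding down gives 1, 2, 2, 1, 1, 1, 3 = 11 seats, so the divisor must be adjusted.
With modified divisor 2800: modified quotas Gold 1.450, Red 3.364, Amber 3.231, Teal 2.441, Silver 1.884, Violet 1.832, Blue 4.466.
Rounding down: Gold 1, Red 3, Amber 3, Teal 2, Silver 1, Violet 1, Blue 4 (total 15).

Gold 1, Red 3, Amber 3, Teal 2, Silver 1, Violet 1, Blue 4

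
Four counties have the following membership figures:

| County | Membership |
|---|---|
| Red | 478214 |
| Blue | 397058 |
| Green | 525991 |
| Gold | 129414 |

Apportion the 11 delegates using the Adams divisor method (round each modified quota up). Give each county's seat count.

Standard divisor 1530677/11 ≈ 139152.455; standard quotas: Red 3.437, Blue 2.853, Green 3.780, Gold 0.930.
Rounding up gives 4, 3, 4, 1 = 12 seats, so the divisor must be adjusted.
With modified divisor 167400: modified quotas Red 2.857, Blue 2.372, Green 3.142, Gold 0.773.
Rounding up: Red 3, Blue 3, Green 4, Gold 1 (total 11).

Red: 3, Blue: 3, Green: 4, Gold: 1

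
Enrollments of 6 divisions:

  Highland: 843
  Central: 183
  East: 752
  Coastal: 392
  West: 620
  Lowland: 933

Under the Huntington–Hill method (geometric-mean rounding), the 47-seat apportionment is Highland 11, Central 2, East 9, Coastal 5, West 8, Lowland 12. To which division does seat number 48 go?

Priority for the next seat is population ÷ (√(s·(s+1))).
Priorities: Highland 73.374, Central 74.709, East 79.268, Coastal 71.569, West 73.068, Lowland 74.700.
Highest priority: East.

East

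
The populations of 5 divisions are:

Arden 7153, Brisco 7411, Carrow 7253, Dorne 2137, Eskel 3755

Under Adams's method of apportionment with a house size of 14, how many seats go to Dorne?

Standard divisor 27709/14 ≈ 1979.214; standard quotas: Arden 3.614, Brisco 3.744, Carrow 3.665, Dorne 1.080, Eskel 1.897.
Rounding up gives 4, 4, 4, 2, 2 = 16 seats, so the divisor must be adjusted.
With modified divisor 2401: modified quotas Arden 2.979, Brisco 3.087, Carrow 3.021, Dorne 0.890, Eskel 1.564.
Rounding up: Arden 3, Brisco 4, Carrow 4, Dorne 1, Eskel 2 (total 14).
Dorne receives 1.

1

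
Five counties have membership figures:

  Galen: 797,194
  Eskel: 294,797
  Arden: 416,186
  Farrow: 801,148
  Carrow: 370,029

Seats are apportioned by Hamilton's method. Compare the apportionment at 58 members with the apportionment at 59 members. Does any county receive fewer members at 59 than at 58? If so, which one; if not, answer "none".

Eskel

At 58 seats: Galen 17, Eskel 7, Arden 9, Farrow 17, Carrow 8.
At 59 seats: Galen 18, Eskel 6, Arden 9, Farrow 18, Carrow 8.
Eskel drops from 7 to 6.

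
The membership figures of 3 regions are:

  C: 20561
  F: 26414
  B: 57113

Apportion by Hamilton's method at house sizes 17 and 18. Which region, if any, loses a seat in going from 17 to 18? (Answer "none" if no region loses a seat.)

At 17 seats: C 4, F 4, B 9.
At 18 seats: C 3, F 5, B 10.
C drops from 4 to 3.

C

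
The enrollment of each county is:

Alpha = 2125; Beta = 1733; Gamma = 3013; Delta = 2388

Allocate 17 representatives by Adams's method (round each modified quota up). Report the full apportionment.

Standard divisor 9259/17 ≈ 544.647; standard quotas: Alpha 3.902, Beta 3.182, Gamma 5.532, Delta 4.384.
Rounding up gives 4, 4, 6, 5 = 19 seats, so the divisor must be adjusted.
With modified divisor 600: modified quotas Alpha 3.542, Beta 2.888, Gamma 5.022, Delta 3.980.
Rounding up: Alpha 4, Beta 3, Gamma 6, Delta 4 (total 17).

Alpha=4; Beta=3; Gamma=6; Delta=4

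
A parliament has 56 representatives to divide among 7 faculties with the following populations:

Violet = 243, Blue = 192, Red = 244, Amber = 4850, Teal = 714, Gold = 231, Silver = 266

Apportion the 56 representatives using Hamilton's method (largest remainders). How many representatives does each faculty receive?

Violet: 2, Blue: 2, Red: 2, Amber: 40, Teal: 6, Gold: 2, Silver: 2

Total 6740; standard divisor 6740/56 ≈ 120.357.
Standard quotas: Violet 2.019, Blue 1.595, Red 2.027, Amber 40.297, Teal 5.932, Gold 1.919, Silver 2.210.
Lower quotas: Violet 2, Blue 1, Red 2, Amber 40, Teal 5, Gold 1, Silver 2 (sum 53, leaving 3 seats).
Remainders in descending order: Teal 0.932, Gold 0.919, Blue 0.595, Amber 0.297, Silver 0.210, Red 0.027, Violet 0.019.
The surplus seats go to Teal, Gold, Blue.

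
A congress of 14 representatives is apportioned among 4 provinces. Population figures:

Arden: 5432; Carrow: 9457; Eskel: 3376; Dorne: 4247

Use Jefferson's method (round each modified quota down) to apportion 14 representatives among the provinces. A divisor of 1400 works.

Arden: 3; Carrow: 6; Eskel: 2; Dorne: 3

With modified divisor 1400: modified quotas Arden 3.880, Carrow 6.755, Eskel 2.411, Dorne 3.034.
Rounding down: Arden 3, Carrow 6, Eskel 2, Dorne 3 (total 14).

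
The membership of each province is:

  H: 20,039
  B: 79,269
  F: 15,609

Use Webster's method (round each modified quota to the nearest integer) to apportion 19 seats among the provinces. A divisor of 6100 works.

With modified divisor 6100: modified quotas H 3.285, B 12.995, F 2.559.
Rounding to the nearest integer: H 3, B 13, F 3 (total 19).

H=3, B=13, F=3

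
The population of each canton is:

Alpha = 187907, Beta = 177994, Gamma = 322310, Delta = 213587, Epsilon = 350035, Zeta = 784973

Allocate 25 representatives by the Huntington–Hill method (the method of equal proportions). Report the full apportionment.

Alpha: 2, Beta: 2, Gamma: 4, Delta: 3, Epsilon: 4, Zeta: 10

With divisor 80507: modified quotas Alpha 2.334, Beta 2.211, Gamma 4.004, Delta 2.653, Epsilon 4.348, Zeta 9.750.
Geometric-mean thresholds: Alpha √(2·3)=2.449, Beta √(2·3)=2.449, Gamma √(4·5)=4.472, Delta √(2·3)=2.449, Epsilon √(4·5)=4.472, Zeta √(9·10)=9.487.
Each quota rounded against its threshold gives Alpha 2, Beta 2, Gamma 4, Delta 3, Epsilon 4, Zeta 10 (total 25).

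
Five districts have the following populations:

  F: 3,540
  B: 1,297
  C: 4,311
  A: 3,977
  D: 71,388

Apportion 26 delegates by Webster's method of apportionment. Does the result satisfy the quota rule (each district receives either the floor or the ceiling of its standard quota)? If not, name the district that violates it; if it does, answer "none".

Standard quotas: F 1.089, B 0.399, C 1.326, A 1.224, D 21.962.
Webster allocation: F 1, B 0, C 1, A 1, D 23.
D has quota 21.962 (lower 21, upper 22) but receives 23 — outside the quota interval.

D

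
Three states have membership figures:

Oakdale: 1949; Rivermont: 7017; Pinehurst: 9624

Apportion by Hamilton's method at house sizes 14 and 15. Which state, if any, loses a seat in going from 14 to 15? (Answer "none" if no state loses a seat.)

Oakdale

At 14 seats: Oakdale 2, Rivermont 5, Pinehurst 7.
At 15 seats: Oakdale 1, Rivermont 6, Pinehurst 8.
Oakdale drops from 2 to 1.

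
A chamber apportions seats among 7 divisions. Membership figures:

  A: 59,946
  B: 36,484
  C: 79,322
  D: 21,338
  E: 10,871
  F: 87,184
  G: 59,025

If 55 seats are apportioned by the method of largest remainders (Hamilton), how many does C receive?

Standard divisor: 354170 ÷ 55 ≈ 6439.455.
Standard quotas: A 9.3092, B 5.6657, C 12.3181, D 3.3136, E 1.6882, F 13.5390, G 9.1661.
Lower quotas: A 9, B 5, C 12, D 3, E 1, F 13, G 9 (sum 52, leaving 3 seats).
Remainders in descending order: E 0.6882, B 0.6657, F 0.5390, C 0.3181, D 0.3136, A 0.3092, G 0.1661.
Largest remainders: E, B, F receive the extra seats.
C receives 12.

12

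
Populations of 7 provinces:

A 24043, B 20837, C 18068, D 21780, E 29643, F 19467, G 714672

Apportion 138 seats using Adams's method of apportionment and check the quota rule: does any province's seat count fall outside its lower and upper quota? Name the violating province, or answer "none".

Standard quotas: A 3.910, B 3.389, C 2.939, D 3.542, E 4.821, F 3.166, G 116.233.
Adams allocation: A 4, B 4, C 3, D 4, E 5, F 4, G 114.
G has quota 116.233 (lower 116, upper 117) but receives 114 — outside the quota interval.

G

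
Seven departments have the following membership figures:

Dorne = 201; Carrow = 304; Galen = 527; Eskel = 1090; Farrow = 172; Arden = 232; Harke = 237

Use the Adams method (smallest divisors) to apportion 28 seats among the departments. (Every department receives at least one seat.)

Dorne: 2, Carrow: 3, Galen: 5, Eskel: 10, Farrow: 2, Arden: 3, Harke: 3

Standard divisor 2763/28 ≈ 98.679; standard quotas: Dorne 2.037, Carrow 3.081, Galen 5.341, Eskel 11.046, Farrow 1.743, Arden 2.351, Harke 2.402.
Rounding up gives 3, 4, 6, 12, 2, 3, 3 = 33 seats, so the divisor must be adjusted.
With modified divisor 110: modified quotas Dorne 1.827, Carrow 2.764, Galen 4.791, Eskel 9.909, Farrow 1.564, Arden 2.109, Harke 2.155.
Rounding up: Dorne 2, Carrow 3, Galen 5, Eskel 10, Farrow 2, Arden 3, Harke 3 (total 28).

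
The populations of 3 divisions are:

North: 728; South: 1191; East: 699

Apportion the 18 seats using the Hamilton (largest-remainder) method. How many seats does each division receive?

The standard divisor is 2618/18 ≈ 145.444.
Standard quotas: North 5.005, South 8.189, East 4.806.
Lower quotas: North 5, South 8, East 4 (sum 17, leaving 1 seat).
Remainders in descending order: East 0.806, South 0.189, North 0.005.
Largest remainder: East receives the extra seat.

North: 5; South: 8; East: 5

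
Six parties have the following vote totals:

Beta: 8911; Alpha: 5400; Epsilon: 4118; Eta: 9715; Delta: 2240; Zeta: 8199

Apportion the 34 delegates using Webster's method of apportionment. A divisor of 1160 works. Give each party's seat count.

With modified divisor 1160: modified quotas Beta 7.682, Alpha 4.655, Epsilon 3.550, Eta 8.375, Delta 1.931, Zeta 7.068.
Rounding to the nearest integer: Beta 8, Alpha 5, Epsilon 4, Eta 8, Delta 2, Zeta 7 (total 34).

Beta=8, Alpha=5, Epsilon=4, Eta=8, Delta=2, Zeta=7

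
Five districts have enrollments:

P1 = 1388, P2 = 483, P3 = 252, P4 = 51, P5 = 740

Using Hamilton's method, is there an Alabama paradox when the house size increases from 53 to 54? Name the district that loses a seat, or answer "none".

P3

At 53 seats: P1 25, P2 9, P3 5, P4 1, P5 13.
At 54 seats: P1 26, P2 9, P3 4, P4 1, P5 14.
P3 drops from 5 to 4.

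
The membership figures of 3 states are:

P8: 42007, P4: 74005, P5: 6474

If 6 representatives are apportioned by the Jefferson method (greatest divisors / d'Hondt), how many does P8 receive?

Standard divisor 122486/6 ≈ 20414.333; standard quotas: P8 2.058, P4 3.625, P5 0.317.
Rounding down gives 2, 3, 0 = 5 seats, so the divisor must be adjusted.
With modified divisor 16700: modified quotas P8 2.515, P4 4.431, P5 0.388.
Rounding down: P8 2, P4 4, P5 0 (total 6).
P8 receives 2.

2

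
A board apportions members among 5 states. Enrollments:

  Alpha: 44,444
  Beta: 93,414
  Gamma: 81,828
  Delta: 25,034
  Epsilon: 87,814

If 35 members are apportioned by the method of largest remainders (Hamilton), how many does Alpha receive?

Total 332534; standard divisor 332534/35 ≈ 9500.971.
Standard quotas: Alpha 4.6778, Beta 9.8320, Gamma 8.6126, Delta 2.6349, Epsilon 9.2426.
Lower quotas: Alpha 4, Beta 9, Gamma 8, Delta 2, Epsilon 9 (sum 32, leaving 3 seats).
Remainders in descending order: Beta 0.8320, Alpha 0.6778, Delta 0.6349, Gamma 0.6126, Epsilon 0.2426.
Largest remainders: Beta, Alpha, Delta receive the extra seats.
Alpha receives 5.

5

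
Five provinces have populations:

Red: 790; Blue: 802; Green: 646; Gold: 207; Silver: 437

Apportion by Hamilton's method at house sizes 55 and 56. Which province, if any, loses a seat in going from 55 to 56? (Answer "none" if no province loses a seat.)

Silver

At 55 seats: Red 15, Blue 15, Green 12, Gold 4, Silver 9.
At 56 seats: Red 15, Blue 16, Green 13, Gold 4, Silver 8.
Silver drops from 9 to 8.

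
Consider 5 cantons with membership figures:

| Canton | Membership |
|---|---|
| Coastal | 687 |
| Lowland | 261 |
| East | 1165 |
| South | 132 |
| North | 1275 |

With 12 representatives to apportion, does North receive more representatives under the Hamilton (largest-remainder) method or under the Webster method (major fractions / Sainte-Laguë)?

Webster

Hamilton: Coastal 2, Lowland 1, East 4, South 1, North 4.
Webster: Coastal 2, Lowland 1, East 4, South 0, North 5.
North gets 4 under Hamilton and 5 under Webster.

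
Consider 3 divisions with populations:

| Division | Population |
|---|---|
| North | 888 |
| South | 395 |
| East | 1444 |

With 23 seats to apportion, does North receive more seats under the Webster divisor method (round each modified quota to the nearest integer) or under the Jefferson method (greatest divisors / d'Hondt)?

Webster

Webster: North 8, South 3, East 12.
Jefferson: North 7, South 3, East 13.
North gets 8 under Webster and 7 under Jefferson.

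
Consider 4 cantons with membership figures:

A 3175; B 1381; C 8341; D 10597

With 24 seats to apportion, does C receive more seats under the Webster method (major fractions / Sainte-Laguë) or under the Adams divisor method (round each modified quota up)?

Webster: A 3, B 1, C 9, D 11.
Adams: A 3, B 2, C 8, D 11.
C gets 9 under Webster and 8 under Adams.

Webster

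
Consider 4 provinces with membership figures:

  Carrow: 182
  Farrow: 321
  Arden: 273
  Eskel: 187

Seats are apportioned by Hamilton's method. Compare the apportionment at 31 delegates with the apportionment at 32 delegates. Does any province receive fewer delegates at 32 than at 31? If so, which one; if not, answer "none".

none

At 31 seats: Carrow 6, Farrow 10, Arden 9, Eskel 6.
At 32 seats: Carrow 6, Farrow 11, Arden 9, Eskel 6.
No province's allocation decreased.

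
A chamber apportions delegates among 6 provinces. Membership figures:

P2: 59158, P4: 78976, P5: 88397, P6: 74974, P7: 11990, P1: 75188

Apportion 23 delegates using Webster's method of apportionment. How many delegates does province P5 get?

5

Standard divisor 388683/23 ≈ 16899.261; standard quotas: P2 3.501, P4 4.673, P5 5.231, P6 4.437, P7 0.709, P1 4.449.
Rounding to the nearest integer gives P2 4, P4 5, P5 5, P6 4, P7 1, P1 4 — total 23, matching the house size, so no adjustment is needed.
P5 receives 5.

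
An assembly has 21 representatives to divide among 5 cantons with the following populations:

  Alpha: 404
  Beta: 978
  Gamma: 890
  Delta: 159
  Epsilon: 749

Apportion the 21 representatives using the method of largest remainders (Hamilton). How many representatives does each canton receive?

Alpha=3, Beta=6, Gamma=6, Delta=1, Epsilon=5

Standard divisor: 3180 ÷ 21 ≈ 151.429.
Standard quotas: Alpha 2.668, Beta 6.458, Gamma 5.877, Delta 1.050, Epsilon 4.946.
Lower quotas: Alpha 2, Beta 6, Gamma 5, Delta 1, Epsilon 4 (sum 18, leaving 3 seats).
Remainders in descending order: Epsilon 0.946, Gamma 0.877, Alpha 0.668, Beta 0.458, Delta 0.050.
Largest remainders: Epsilon, Gamma, Alpha receive the extra seats.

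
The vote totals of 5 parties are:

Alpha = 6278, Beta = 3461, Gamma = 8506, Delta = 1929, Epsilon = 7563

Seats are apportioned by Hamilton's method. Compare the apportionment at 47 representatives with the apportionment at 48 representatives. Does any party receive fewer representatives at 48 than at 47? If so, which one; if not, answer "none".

none

At 47 seats: Alpha 11, Beta 6, Gamma 14, Delta 3, Epsilon 13.
At 48 seats: Alpha 11, Beta 6, Gamma 15, Delta 3, Epsilon 13.
No party's allocation decreased.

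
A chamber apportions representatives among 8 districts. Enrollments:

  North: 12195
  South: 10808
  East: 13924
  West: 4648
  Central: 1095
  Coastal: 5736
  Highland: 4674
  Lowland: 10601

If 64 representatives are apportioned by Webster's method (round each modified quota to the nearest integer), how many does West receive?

5

Standard divisor 63681/64 ≈ 995.016; standard quotas: North 12.256, South 10.862, East 13.994, West 4.671, Central 1.100, Coastal 5.765, Highland 4.697, Lowland 10.654.
Rounding to the nearest integer gives 12, 11, 14, 5, 1, 6, 5, 11 = 65 seats, so the divisor must be adjusted.
With modified divisor 1020: modified quotas North 11.956, South 10.596, East 13.651, West 4.557, Central 1.074, Coastal 5.624, Highland 4.582, Lowland 10.393.
Rounding to the nearest integer: North 12, South 11, East 14, West 5, Central 1, Coastal 6, Highland 5, Lowland 10 (total 64).
West receives 5.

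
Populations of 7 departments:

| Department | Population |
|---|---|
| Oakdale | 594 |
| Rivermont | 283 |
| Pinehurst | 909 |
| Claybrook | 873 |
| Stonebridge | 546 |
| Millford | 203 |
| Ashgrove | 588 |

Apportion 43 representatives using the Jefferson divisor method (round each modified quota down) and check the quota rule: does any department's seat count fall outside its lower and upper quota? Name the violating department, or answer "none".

Standard quotas: Oakdale 6.392, Rivermont 3.045, Pinehurst 9.782, Claybrook 9.394, Stonebridge 5.875, Millford 2.184, Ashgrove 6.327.
Jefferson allocation: Oakdale 6, Rivermont 3, Pinehurst 10, Claybrook 10, Stonebridge 6, Millford 2, Ashgrove 6.
Every allocation lies between the lower and upper quota.

none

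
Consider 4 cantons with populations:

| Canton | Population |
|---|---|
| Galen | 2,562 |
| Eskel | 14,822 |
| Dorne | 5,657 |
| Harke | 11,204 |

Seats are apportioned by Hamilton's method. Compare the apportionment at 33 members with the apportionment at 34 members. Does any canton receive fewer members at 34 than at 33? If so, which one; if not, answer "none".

Galen

At 33 seats: Galen 3, Eskel 14, Dorne 5, Harke 11.
At 34 seats: Galen 2, Eskel 15, Dorne 6, Harke 11.
Galen drops from 3 to 2.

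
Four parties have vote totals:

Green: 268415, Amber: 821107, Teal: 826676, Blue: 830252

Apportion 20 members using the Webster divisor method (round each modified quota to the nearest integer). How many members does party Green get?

2

Standard divisor 2746450/20 ≈ 137322.5; standard quotas: Green 1.955, Amber 5.979, Teal 6.020, Blue 6.046.
Rounding to the nearest integer gives Green 2, Amber 6, Teal 6, Blue 6 — total 20, matching the house size, so no adjustment is needed.
Green receives 2.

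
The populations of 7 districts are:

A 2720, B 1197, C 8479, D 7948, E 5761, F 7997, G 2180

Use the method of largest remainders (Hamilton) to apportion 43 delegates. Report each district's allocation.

The standard divisor is 36282/43 ≈ 843.767.
Standard quotas: A 3.2236, B 1.4186, C 10.0490, D 9.4197, E 6.8277, F 9.4777, G 2.5837.
Lower quotas: A 3, B 1, C 10, D 9, E 6, F 9, G 2 (sum 40, leaving 3 seats).
Remainders in descending order: E 0.8277, G 0.5837, F 0.4777, D 0.4197, B 0.4186, A 0.2236, C 0.0490.
Largest remainders: E, G, F receive the extra seats.

A=3, B=1, C=10, D=9, E=7, F=10, G=3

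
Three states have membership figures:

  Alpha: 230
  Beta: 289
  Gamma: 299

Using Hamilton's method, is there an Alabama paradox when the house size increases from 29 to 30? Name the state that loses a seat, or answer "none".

At 29 seats: Alpha 8, Beta 10, Gamma 11.
At 30 seats: Alpha 8, Beta 11, Gamma 11.
No state's allocation decreased.

none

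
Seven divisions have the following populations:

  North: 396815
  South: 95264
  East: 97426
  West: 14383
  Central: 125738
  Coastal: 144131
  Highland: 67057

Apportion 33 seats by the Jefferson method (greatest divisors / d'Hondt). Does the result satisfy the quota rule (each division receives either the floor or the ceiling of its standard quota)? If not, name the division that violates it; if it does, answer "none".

North

Standard quotas: North 13.919, South 3.341, East 3.417, West 0.504, Central 4.410, Coastal 5.056, Highland 2.352.
Jefferson allocation: North 15, South 3, East 3, West 0, Central 5, Coastal 5, Highland 2.
North has quota 13.919 (lower 13, upper 14) but receives 15 — outside the quota interval.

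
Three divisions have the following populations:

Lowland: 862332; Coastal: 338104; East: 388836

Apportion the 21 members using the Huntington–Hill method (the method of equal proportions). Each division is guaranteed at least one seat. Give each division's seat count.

Lowland: 11, Coastal: 5, East: 5

With divisor 75329: modified quotas Lowland 11.448, Coastal 4.488, East 5.162.
Geometric-mean thresholds: Lowland √(11·12)=11.489, Coastal √(4·5)=4.472, East √(5·6)=5.477.
Each quota rounded against its threshold gives Lowland 11, Coastal 5, East 5 (total 21).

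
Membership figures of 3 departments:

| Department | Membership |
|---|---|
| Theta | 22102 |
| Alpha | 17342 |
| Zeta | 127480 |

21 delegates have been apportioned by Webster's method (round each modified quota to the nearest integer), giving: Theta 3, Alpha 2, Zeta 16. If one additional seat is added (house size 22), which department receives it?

Zeta

Priority for the next seat is population ÷ (current seats + 0.5).
Priorities: Theta 6314.857, Alpha 6936.800, Zeta 7726.061.
Highest priority: Zeta.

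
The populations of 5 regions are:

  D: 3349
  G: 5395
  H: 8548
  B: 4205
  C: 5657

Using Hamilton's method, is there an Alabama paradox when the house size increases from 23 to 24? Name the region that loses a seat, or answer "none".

At 23 seats: D 3, G 5, H 7, B 3, C 5.
At 24 seats: D 3, G 5, H 7, B 4, C 5.
No region's allocation decreased.

none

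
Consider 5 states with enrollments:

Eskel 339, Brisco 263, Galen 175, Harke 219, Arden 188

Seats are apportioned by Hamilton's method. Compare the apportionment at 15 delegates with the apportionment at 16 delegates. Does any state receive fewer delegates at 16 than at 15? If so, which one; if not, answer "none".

Arden

At 15 seats: Eskel 4, Brisco 3, Galen 2, Harke 3, Arden 3.
At 16 seats: Eskel 5, Brisco 4, Galen 2, Harke 3, Arden 2.
Arden drops from 3 to 2.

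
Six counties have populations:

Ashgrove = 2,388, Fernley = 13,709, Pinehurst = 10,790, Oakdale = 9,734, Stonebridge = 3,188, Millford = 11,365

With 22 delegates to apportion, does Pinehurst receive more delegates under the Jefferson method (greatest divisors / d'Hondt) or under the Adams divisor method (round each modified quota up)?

Jefferson

Jefferson: Ashgrove 1, Fernley 6, Pinehurst 5, Oakdale 4, Stonebridge 1, Millford 5.
Adams: Ashgrove 1, Fernley 6, Pinehurst 4, Oakdale 4, Stonebridge 2, Millford 5.
Pinehurst gets 5 under Jefferson and 4 under Adams.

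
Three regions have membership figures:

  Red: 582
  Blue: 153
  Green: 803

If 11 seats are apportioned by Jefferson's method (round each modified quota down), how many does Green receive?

6

Standard divisor 1538/11 ≈ 139.818; standard quotas: Red 4.163, Blue 1.094, Green 5.743.
Rounding down gives 4, 1, 5 = 10 seats, so the divisor must be adjusted.
With modified divisor 130: modified quotas Red 4.477, Blue 1.177, Green 6.177.
Rounding down: Red 4, Blue 1, Green 6 (total 11).
Green receives 6.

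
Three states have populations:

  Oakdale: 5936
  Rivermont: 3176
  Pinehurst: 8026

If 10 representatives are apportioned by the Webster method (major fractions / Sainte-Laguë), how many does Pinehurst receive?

Standard divisor 17138/10 ≈ 1713.8; standard quotas: Oakdale 3.464, Rivermont 1.853, Pinehurst 4.683.
Rounding to the nearest integer gives Oakdale 3, Rivermont 2, Pinehurst 5 — total 10, matching the house size, so no adjustment is needed.
Pinehurst receives 5.

5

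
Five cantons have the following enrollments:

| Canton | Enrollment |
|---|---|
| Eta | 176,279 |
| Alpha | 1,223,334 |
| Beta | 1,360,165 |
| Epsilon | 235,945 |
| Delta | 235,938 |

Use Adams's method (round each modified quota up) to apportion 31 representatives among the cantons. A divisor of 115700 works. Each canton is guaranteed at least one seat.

Eta 2, Alpha 11, Beta 12, Epsilon 3, Delta 3

With modified divisor 115700: modified quotas Eta 1.524, Alpha 10.573, Beta 11.756, Epsilon 2.039, Delta 2.039.
Rounding up: Eta 2, Alpha 11, Beta 12, Epsilon 3, Delta 3 (total 31).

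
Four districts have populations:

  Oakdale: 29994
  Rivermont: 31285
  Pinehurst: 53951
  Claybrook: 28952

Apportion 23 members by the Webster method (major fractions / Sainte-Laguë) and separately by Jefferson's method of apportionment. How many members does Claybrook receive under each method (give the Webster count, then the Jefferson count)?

5 and 4

Webster: Oakdale 5, Rivermont 5, Pinehurst 8, Claybrook 5.
Jefferson: Oakdale 5, Rivermont 5, Pinehurst 9, Claybrook 4.
Claybrook gets 5 under Webster and 4 under Jefferson.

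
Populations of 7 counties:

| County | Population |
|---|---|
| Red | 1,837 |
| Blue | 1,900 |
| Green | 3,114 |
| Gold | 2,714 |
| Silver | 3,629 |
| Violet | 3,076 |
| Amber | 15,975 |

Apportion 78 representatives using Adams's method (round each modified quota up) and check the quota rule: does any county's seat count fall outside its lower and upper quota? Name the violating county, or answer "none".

Amber

Standard quotas: Red 4.444, Blue 4.596, Green 7.533, Gold 6.565, Silver 8.778, Violet 7.441, Amber 38.643.
Adams allocation: Red 5, Blue 5, Green 8, Gold 7, Silver 9, Violet 7, Amber 37.
Amber has quota 38.643 (lower 38, upper 39) but receives 37 — outside the quota interval.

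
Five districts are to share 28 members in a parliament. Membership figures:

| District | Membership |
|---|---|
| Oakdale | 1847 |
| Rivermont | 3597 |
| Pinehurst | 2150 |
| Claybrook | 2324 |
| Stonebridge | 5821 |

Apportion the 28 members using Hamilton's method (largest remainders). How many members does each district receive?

Standard divisor: 15739 ÷ 28 ≈ 562.107.
Standard quotas: Oakdale 3.2859, Rivermont 6.3991, Pinehurst 3.8249, Claybrook 4.1344, Stonebridge 10.3557.
Lower quotas: Oakdale 3, Rivermont 6, Pinehurst 3, Claybrook 4, Stonebridge 10 (sum 26, leaving 2 seats).
Remainders in descending order: Pinehurst 0.8249, Rivermont 0.3991, Stonebridge 0.3557, Oakdale 0.2859, Claybrook 0.1344.
Largest remainders: Pinehurst, Rivermont receive the extra seats.

Oakdale=3, Rivermont=7, Pinehurst=4, Claybrook=4, Stonebridge=10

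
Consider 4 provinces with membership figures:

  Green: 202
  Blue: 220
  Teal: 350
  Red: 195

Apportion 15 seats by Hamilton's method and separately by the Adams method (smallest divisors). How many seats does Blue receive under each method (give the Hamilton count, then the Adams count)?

3 and 4

Hamilton: Green 3, Blue 3, Teal 6, Red 3.
Adams: Green 3, Blue 4, Teal 5, Red 3.
Blue gets 3 under Hamilton and 4 under Adams.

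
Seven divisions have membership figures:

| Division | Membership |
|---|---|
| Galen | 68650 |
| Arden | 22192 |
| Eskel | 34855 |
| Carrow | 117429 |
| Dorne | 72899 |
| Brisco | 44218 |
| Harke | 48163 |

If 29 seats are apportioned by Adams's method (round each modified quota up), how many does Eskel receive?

3

Standard divisor 408406/29 ≈ 14082.966; standard quotas: Galen 4.875, Arden 1.576, Eskel 2.475, Carrow 8.338, Dorne 5.176, Brisco 3.140, Harke 3.420.
Rounding up gives 5, 2, 3, 9, 6, 4, 4 = 33 seats, so the divisor must be adjusted.
With modified divisor 16400: modified quotas Galen 4.186, Arden 1.353, Eskel 2.125, Carrow 7.160, Dorne 4.445, Brisco 2.696, Harke 2.937.
Rounding up: Galen 5, Arden 2, Eskel 3, Carrow 8, Dorne 5, Brisco 3, Harke 3 (total 29).
Eskel receives 3.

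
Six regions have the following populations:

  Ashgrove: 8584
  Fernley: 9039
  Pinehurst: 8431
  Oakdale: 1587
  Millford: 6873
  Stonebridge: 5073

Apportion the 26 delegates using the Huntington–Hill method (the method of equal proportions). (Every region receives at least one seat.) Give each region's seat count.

Ashgrove: 6; Fernley: 6; Pinehurst: 6; Oakdale: 1; Millford: 4; Stonebridge: 3

With divisor 1538: modified quotas Ashgrove 5.581, Fernley 5.877, Pinehurst 5.482, Oakdale 1.032, Millford 4.469, Stonebridge 3.298.
Geometric-mean thresholds: Ashgrove √(5·6)=5.477, Fernley √(5·6)=5.477, Pinehurst √(5·6)=5.477, Oakdale √(1·2)=1.414, Millford √(4·5)=4.472, Stonebridge √(3·4)=3.464.
Each quota rounded against its threshold gives Ashgrove 6, Fernley 6, Pinehurst 6, Oakdale 1, Millford 4, Stonebridge 3 (total 26).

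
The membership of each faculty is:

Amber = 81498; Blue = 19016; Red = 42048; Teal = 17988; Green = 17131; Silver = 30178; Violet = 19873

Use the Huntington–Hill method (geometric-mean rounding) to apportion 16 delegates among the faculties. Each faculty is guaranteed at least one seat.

With divisor 13749: modified quotas Amber 5.928, Blue 1.383, Red 3.058, Teal 1.308, Green 1.246, Silver 2.195, Violet 1.445.
Geometric-mean thresholds: Amber √(5·6)=5.477, Blue √(1·2)=1.414, Red √(3·4)=3.464, Teal √(1·2)=1.414, Green √(1·2)=1.414, Silver √(2·3)=2.449, Violet √(1·2)=1.414.
Each quota rounded against its threshold gives Amber 6, Blue 1, Red 3, Teal 1, Green 1, Silver 2, Violet 2 (total 16).

Amber=6, Blue=1, Red=3, Teal=1, Green=1, Silver=2, Violet=2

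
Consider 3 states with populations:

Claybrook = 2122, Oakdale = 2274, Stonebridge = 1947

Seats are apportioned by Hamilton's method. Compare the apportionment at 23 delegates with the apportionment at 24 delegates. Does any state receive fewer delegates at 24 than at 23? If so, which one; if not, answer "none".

none

At 23 seats: Claybrook 8, Oakdale 8, Stonebridge 7.
At 24 seats: Claybrook 8, Oakdale 9, Stonebridge 7.
No state's allocation decreased.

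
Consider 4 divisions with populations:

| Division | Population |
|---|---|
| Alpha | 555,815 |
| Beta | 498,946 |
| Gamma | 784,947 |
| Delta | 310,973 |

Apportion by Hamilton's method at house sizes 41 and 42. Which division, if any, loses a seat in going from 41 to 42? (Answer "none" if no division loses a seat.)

none

At 41 seats: Alpha 11, Beta 9, Gamma 15, Delta 6.
At 42 seats: Alpha 11, Beta 10, Gamma 15, Delta 6.
No division's allocation decreased.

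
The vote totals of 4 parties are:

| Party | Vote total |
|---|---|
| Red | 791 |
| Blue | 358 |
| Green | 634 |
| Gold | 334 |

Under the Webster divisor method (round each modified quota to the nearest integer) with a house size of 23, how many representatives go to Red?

Standard divisor 2117/23 ≈ 92.043; standard quotas: Red 8.594, Blue 3.889, Green 6.888, Gold 3.629.
Rounding to the nearest integer gives 9, 4, 7, 4 = 24 seats, so the divisor must be adjusted.
With modified divisor 94: modified quotas Red 8.415, Blue 3.809, Green 6.745, Gold 3.553.
Rounding to the nearest integer: Red 8, Blue 4, Green 7, Gold 4 (total 23).
Red receives 8.

8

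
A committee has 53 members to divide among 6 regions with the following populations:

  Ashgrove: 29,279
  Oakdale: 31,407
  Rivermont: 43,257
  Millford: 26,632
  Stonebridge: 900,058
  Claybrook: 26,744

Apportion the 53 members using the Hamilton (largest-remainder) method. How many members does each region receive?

The standard divisor is 1057377/53 ≈ 19950.509.
Standard quotas: Ashgrove 1.4676, Oakdale 1.5742, Rivermont 2.1682, Millford 1.3349, Stonebridge 45.1145, Claybrook 1.3405.
Lower quotas: Ashgrove 1, Oakdale 1, Rivermont 2, Millford 1, Stonebridge 45, Claybrook 1 (sum 51, leaving 2 seats).
Remainders in descending order: Oakdale 0.5742, Ashgrove 0.4676, Claybrook 0.3405, Millford 0.3349, Rivermont 0.1682, Stonebridge 0.1145.
The surplus seats go to Oakdale, Ashgrove.

Ashgrove: 2, Oakdale: 2, Rivermont: 2, Millford: 1, Stonebridge: 45, Claybrook: 1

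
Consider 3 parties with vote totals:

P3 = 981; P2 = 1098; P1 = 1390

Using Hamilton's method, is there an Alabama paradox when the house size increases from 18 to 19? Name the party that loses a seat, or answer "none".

At 18 seats: P3 5, P2 6, P1 7.
At 19 seats: P3 5, P2 6, P1 8.
No party's allocation decreased.

none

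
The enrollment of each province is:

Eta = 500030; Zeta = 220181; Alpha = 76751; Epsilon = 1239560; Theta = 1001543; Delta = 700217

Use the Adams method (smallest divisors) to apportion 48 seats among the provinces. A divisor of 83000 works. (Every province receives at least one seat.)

With modified divisor 83000: modified quotas Eta 6.024, Zeta 2.653, Alpha 0.925, Epsilon 14.934, Theta 12.067, Delta 8.436.
Rounding up: Eta 7, Zeta 3, Alpha 1, Epsilon 15, Theta 13, Delta 9 (total 48).

Eta: 7, Zeta: 3, Alpha: 1, Epsilon: 15, Theta: 13, Delta: 9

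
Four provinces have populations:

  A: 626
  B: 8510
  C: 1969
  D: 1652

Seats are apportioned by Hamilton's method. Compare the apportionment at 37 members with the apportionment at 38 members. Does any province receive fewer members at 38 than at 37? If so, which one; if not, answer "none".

none

At 37 seats: A 2, B 24, C 6, D 5.
At 38 seats: A 2, B 25, C 6, D 5.
No province's allocation decreased.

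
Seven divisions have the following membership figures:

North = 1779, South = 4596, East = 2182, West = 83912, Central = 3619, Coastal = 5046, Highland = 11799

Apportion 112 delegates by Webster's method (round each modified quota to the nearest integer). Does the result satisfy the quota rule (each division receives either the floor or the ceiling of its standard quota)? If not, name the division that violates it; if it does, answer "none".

Standard quotas: North 1.764, South 4.558, East 2.164, West 83.219, Central 3.589, Coastal 5.004, Highland 11.702.
Webster allocation: North 2, South 5, East 2, West 82, Central 4, Coastal 5, Highland 12.
West has quota 83.219 (lower 83, upper 84) but receives 82 — outside the quota interval.

West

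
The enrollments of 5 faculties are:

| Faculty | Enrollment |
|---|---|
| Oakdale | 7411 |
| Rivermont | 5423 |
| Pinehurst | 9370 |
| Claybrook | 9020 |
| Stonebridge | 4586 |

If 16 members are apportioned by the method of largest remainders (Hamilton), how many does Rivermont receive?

The standard divisor is 35810/16 ≈ 2238.125.
Standard quotas: Oakdale 3.3113, Rivermont 2.4230, Pinehurst 4.1865, Claybrook 4.0302, Stonebridge 2.0490.
Lower quotas: Oakdale 3, Rivermont 2, Pinehurst 4, Claybrook 4, Stonebridge 2 (sum 15, leaving 1 seat).
Remainders in descending order: Rivermont 0.4230, Oakdale 0.3113, Pinehurst 0.1865, Stonebridge 0.0490, Claybrook 0.0302.
Largest remainder: Rivermont receives the extra seat.
Rivermont receives 3.

3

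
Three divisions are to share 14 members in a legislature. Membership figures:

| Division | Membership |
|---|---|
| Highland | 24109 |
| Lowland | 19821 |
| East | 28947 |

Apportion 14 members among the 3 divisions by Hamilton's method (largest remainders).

Highland: 5; Lowland: 4; East: 5

Total 72877; standard divisor 72877/14 ≈ 5205.5.
Standard quotas: Highland 4.6314, Lowland 3.8077, East 5.5608.
Lower quotas: Highland 4, Lowland 3, East 5 (sum 12, leaving 2 seats).
Remainders in descending order: Lowland 0.8077, Highland 0.6314, East 0.5608.
The surplus seats go to Lowland, Highland.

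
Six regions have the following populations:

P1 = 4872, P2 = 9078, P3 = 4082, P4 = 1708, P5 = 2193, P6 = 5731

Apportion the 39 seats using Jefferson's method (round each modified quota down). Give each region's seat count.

Standard divisor 27664/39 ≈ 709.333; standard quotas: P1 6.868, P2 12.798, P3 5.755, P4 2.408, P5 3.092, P6 8.079.
Rounding down gives 6, 12, 5, 2, 3, 8 = 36 seats, so the divisor must be adjusted.
With modified divisor 660: modified quotas P1 7.382, P2 13.755, P3 6.185, P4 2.588, P5 3.323, P6 8.683.
Rounding down: P1 7, P2 13, P3 6, P4 2, P5 3, P6 8 (total 39).

P1=7; P2=13; P3=6; P4=2; P5=3; P6=8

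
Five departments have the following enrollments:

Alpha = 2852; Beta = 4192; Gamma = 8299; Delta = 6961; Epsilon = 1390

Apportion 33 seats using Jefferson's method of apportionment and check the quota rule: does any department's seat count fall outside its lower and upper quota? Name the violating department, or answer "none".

none

Standard quotas: Alpha 3.972, Beta 5.838, Gamma 11.558, Delta 9.695, Epsilon 1.936.
Jefferson allocation: Alpha 4, Beta 6, Gamma 11, Delta 10, Epsilon 2.
Every allocation lies between the lower and upper quota.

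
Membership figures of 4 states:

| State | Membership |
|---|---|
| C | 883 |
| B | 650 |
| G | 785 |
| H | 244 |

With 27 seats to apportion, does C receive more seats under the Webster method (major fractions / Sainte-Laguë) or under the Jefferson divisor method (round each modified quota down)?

Webster: C 9, B 7, G 8, H 3.
Jefferson: C 10, B 7, G 8, H 2.
C gets 9 under Webster and 10 under Jefferson.

Jefferson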